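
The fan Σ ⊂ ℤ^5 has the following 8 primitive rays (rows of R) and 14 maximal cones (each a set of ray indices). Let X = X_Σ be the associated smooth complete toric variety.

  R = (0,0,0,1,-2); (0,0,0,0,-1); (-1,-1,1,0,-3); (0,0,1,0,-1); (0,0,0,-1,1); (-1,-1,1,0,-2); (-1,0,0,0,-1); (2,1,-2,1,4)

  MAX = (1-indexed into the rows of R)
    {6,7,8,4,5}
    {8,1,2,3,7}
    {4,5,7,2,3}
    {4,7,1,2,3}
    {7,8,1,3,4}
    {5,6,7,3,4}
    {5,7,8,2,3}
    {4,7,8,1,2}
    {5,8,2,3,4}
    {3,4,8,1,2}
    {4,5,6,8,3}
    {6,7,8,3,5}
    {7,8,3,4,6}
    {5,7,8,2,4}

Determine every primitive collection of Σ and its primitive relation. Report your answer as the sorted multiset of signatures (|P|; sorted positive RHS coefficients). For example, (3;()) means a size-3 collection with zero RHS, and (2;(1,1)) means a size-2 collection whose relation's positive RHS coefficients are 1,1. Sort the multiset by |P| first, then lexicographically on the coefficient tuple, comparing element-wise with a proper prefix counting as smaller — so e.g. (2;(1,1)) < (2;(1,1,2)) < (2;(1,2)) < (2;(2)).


The 5 primitive collections of Σ (r=8, n=5):

  P = {1,5}:  v_{1} + v_{5} = v_{2}  ⇒ sig = (2;(1))
  P = {2,6}:  v_{2} + v_{6} = v_{3}  ⇒ sig = (2;(1))
  P = {1,6}:  v_{1} + v_{6} = 2·v_{3} + v_{4} + v_{7} + v_{8}  ⇒ sig = (2;(1,1,1,2))
  P = {3,4,5,7,8}:  v_{3} + v_{4} + v_{5} + v_{7} + v_{8} = 0  ⇒ sig = (5;())
  P = {2,3,4,7,8}:  v_{2} + v_{3} + v_{4} + v_{7} + v_{8} = v_{1}  ⇒ sig = (5;(1))

Sorted signature multiset PRS(X):
[(2;(1)), (2;(1)), (2;(1,1,1,2)), (5;()), (5;(1))]


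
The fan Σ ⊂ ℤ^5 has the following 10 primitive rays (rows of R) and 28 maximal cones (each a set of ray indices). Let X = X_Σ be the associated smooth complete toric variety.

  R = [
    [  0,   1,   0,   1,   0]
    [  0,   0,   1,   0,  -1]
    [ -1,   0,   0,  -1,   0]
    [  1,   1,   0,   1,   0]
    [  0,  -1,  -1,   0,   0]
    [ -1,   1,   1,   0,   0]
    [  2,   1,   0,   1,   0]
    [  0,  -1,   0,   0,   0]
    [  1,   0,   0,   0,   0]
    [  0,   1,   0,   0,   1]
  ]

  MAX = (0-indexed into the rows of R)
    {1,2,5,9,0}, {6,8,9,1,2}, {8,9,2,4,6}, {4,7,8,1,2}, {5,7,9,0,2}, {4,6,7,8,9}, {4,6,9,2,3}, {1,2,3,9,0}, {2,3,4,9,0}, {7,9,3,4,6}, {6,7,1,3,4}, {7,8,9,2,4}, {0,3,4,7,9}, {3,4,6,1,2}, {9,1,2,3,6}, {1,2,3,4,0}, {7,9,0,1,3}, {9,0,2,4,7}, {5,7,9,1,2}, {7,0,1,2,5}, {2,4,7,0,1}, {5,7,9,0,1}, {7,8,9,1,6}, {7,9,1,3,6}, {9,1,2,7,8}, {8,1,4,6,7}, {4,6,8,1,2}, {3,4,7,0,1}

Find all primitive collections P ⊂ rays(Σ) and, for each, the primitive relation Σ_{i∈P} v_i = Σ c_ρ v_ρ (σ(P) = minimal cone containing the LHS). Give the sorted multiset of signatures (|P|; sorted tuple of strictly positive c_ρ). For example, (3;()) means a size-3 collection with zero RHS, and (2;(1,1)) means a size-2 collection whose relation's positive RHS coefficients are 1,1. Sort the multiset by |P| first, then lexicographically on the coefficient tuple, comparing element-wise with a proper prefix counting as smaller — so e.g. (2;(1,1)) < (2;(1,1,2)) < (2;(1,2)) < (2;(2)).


Δ(Σ) — 10 vertices, 11 min non-faces:

  P={0,8}:  v_{0} + v_{8} = v_{3}  so sig = (2;(1))
  P={3,8}:  v_{3} + v_{8} = v_{6}  so sig = (2;(1))
  P={5,8}:  v_{5} + v_{8} = v_{1} + v_{9}  so sig = (2;(1,1))
  P={3,5}:  v_{3} + v_{5} = v_{0} + v_{1} + v_{9}  so sig = (2;(1,1,1))
  P={4,5}:  v_{4} + v_{5} = v_{0} + v_{2} + v_{7}  so sig = (2;(1,1,1))
  P={5,6}:  v_{5} + v_{6} = v_{1} + v_{3} + v_{9}  so sig = (2;(1,1,1))
  P={0,6}:  v_{0} + v_{6} = 2·v_{3}  so sig = (2;(2))
  P={1,4,9}:  v_{1} + v_{4} + v_{9} = 0  so sig = (3;())
  P={2,3,7}:  v_{2} + v_{3} + v_{7} = 0  so sig = (3;())
  P={2,6,7}:  v_{2} + v_{6} + v_{7} = v_{8}  so sig = (3;(1))
  P={0,1,2,7,9}:  v_{0} + v_{1} + v_{2} + v_{7} + v_{9} = v_{5}  so sig = (5;(1))

Hence PRS(X_Σ) =
    |P|=2: 7 collections, coeffs (1), (1), (1,1), (1,1,1), (1,1,1), (1,1,1), (2)
    |P|=3: 3 collections, coeffs (), (), (1)
    |P|=5: 1 collection, coeffs (1)


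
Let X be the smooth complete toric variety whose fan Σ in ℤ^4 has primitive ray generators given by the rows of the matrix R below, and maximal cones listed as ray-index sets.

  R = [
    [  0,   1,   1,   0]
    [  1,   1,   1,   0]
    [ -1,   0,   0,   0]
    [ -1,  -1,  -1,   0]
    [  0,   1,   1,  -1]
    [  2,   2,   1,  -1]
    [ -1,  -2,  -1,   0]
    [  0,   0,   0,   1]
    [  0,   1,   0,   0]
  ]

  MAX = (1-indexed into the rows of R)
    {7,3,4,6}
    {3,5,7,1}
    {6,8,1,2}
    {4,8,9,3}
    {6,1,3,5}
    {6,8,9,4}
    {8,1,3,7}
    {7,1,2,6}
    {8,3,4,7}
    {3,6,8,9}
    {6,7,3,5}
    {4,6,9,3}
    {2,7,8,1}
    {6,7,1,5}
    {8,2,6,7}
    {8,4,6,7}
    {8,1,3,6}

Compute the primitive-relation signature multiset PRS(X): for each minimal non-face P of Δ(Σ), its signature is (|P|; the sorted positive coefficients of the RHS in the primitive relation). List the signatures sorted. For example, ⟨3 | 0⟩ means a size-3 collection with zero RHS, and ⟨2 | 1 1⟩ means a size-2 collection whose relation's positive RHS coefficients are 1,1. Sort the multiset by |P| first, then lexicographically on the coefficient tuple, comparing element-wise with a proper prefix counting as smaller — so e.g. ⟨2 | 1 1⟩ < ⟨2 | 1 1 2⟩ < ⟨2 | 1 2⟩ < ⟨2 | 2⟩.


Δ(Σ) — 9 vertices, 14 min non-faces:

  P = {2,4}:  v_{2} + v_{4} = 0  so sig = ⟨2 | 0⟩
  P = {1,4}:  v_{1} + v_{4} = v_{3}  so sig = ⟨2 | 1⟩
  P = {2,3}:  v_{2} + v_{3} = v_{1}  so sig = ⟨2 | 1⟩
  P = {5,8}:  v_{5} + v_{8} = v_{1}  so sig = ⟨2 | 1⟩
  P = {7,9}:  v_{7} + v_{9} = v_{4}  so sig = ⟨2 | 1⟩
  P = {2,9}:  v_{2} + v_{9} = v_{3} + v_{6} + v_{8}  so sig = ⟨2 | 1 1 1⟩
  P = {1,9}:  v_{1} + v_{9} = 2·v_{3} + v_{6} + v_{8}  so sig = ⟨2 | 1 1 2⟩
  P = {2,5}:  v_{2} + v_{5} = 2·v_{1} + v_{6} + v_{7}  so sig = ⟨2 | 1 1 2⟩
  P = {4,5}:  v_{4} + v_{5} = 2·v_{3} + v_{6} + v_{7}  so sig = ⟨2 | 1 1 2⟩
  P = {5,9}:  v_{5} + v_{9} = 2·v_{3} + v_{6}  so sig = ⟨2 | 1 2⟩
  P = {3,6,7,8}:  v_{3} + v_{6} + v_{7} + v_{8} = 0  so sig = ⟨4 | 0⟩
  P = {1,3,6,7}:  v_{1} + v_{3} + v_{6} + v_{7} = v_{5}  so sig = ⟨4 | 1⟩
  P = {1,6,7,8}:  v_{1} + v_{6} + v_{7} + v_{8} = v_{2}  so sig = ⟨4 | 1⟩
  P = {3,4,6,8}:  v_{3} + v_{4} + v_{6} + v_{8} = v_{9}  so sig = ⟨4 | 1⟩

Hence PRS(X_Σ) =
[⟨2 | 0⟩, ⟨2 | 1⟩, ⟨2 | 1⟩, ⟨2 | 1⟩, ⟨2 | 1⟩, ⟨2 | 1 1 1⟩, ⟨2 | 1 1 2⟩, ⟨2 | 1 1 2⟩, ⟨2 | 1 1 2⟩, ⟨2 | 1 2⟩, ⟨4 | 0⟩, ⟨4 | 1⟩, ⟨4 | 1⟩, ⟨4 | 1⟩]


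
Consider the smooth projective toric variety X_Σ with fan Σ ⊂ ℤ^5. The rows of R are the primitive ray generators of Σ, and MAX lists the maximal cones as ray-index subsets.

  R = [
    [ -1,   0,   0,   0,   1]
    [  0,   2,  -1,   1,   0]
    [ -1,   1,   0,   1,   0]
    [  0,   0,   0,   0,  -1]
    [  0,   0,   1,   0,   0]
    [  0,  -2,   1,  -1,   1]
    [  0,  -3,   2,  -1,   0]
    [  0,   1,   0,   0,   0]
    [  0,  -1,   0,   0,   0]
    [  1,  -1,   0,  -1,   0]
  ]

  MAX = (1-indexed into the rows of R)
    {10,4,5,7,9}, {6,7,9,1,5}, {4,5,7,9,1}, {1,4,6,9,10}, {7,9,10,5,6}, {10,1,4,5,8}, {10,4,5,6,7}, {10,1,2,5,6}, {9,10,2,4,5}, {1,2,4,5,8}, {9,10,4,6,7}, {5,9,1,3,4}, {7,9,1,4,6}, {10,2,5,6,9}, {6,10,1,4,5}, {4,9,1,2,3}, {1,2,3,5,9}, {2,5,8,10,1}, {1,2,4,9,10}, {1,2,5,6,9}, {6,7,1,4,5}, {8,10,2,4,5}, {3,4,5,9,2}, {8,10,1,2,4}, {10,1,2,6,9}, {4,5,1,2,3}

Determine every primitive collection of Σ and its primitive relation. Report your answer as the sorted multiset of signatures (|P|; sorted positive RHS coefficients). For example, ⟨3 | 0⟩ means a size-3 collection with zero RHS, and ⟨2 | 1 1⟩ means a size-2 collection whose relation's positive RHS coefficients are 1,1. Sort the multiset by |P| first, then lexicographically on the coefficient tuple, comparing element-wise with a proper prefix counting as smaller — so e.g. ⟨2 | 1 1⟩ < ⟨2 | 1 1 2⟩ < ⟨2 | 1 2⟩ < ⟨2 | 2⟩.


Σ has 14 primitive collections:

  • {3,10}:  v_{3} + v_{10} = 0  so sig = ⟨2 | 0⟩
  • {8,9}:  v_{8} + v_{9} = 0  so sig = ⟨2 | 0⟩
  • {2,7}:  v_{2} + v_{7} = v_{5} + v_{9}  so sig = ⟨2 | 1 1⟩
  • {3,6}:  v_{3} + v_{6} = v_{1} + v_{5} + v_{9}  so sig = ⟨2 | 1 1 1⟩
  • {6,8}:  v_{6} + v_{8} = v_{1} + v_{5} + v_{10}  so sig = ⟨2 | 1 1 1⟩
  • {7,8}:  v_{7} + v_{8} = v_{4} + v_{5} + v_{6}  so sig = ⟨2 | 1 1 1⟩
  • {3,8}:  v_{3} + v_{8} = v_{1} + v_{2} + v_{4} + v_{5}  so sig = ⟨2 | 1 1 1 1⟩
  • {3,7}:  v_{3} + v_{7} = v_{1} + v_{4} + 2·v_{5} + 2·v_{9}  so sig = ⟨2 | 1 1 2 2⟩
  • {2,4,6}:  v_{2} + v_{4} + v_{6} = 0  so sig = ⟨3 | 0⟩
  • {1,7,10}:  v_{1} + v_{7} + v_{10} = v_{4} + 2·v_{6}  so sig = ⟨3 | 1 2⟩
  • {1,5,9,10}:  v_{1} + v_{5} + v_{9} + v_{10} = v_{6}  so sig = ⟨4 | 1⟩
  • {4,5,6,9}:  v_{4} + v_{5} + v_{6} + v_{9} = v_{7}  so sig = ⟨4 | 1⟩
  • {1,2,4,5,9}:  v_{1} + v_{2} + v_{4} + v_{5} + v_{9} = v_{3}  so sig = ⟨5 | 1⟩
  • {1,2,4,5,10}:  v_{1} + v_{2} + v_{4} + v_{5} + v_{10} = v_{8}  so sig = ⟨5 | 1⟩

Signatures (|P|; sorted positive RHS coefficients), sorted:
{ ⟨2 | 0⟩ ×2,  ⟨2 | 1 1⟩,  ⟨2 | 1 1 1⟩ ×3,  ⟨2 | 1 1 1 1⟩,  ⟨2 | 1 1 2 2⟩,  ⟨3 | 0⟩,  ⟨3 | 1 2⟩,  ⟨4 | 1⟩ ×2,  ⟨5 | 1⟩ ×2 }


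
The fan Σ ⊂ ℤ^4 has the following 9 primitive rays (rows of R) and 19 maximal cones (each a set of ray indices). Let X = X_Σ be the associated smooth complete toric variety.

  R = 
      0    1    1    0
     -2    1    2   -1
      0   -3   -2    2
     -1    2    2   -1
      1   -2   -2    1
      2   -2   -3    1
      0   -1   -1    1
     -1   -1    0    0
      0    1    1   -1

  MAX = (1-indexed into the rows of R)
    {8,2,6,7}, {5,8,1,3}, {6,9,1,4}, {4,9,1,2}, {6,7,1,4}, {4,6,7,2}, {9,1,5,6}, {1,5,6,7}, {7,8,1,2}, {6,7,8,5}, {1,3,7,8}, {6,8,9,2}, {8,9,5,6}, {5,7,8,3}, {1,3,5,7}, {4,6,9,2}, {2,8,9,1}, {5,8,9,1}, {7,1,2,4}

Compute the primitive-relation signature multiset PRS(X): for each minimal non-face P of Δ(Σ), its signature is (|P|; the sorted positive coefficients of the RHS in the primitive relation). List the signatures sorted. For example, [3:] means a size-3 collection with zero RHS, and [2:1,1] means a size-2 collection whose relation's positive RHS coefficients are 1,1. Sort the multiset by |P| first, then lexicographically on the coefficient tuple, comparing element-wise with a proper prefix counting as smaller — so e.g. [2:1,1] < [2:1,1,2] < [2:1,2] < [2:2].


11 collections generate NE(X_Σ); each relation:

  • {4,5}:  v_{4} + v_{5} = 0 ; sig = [2:]
  • {7,9}:  v_{7} + v_{9} = 0 ; sig = [2:]
  • {2,5}:  v_{2} + v_{5} = v_{8} ; sig = [2:1]
  • {4,8}:  v_{4} + v_{8} = v_{2} ; sig = [2:1]
  • {3,4}:  v_{3} + v_{4} = v_{1} + v_{7} + v_{8} ; sig = [2:1,1,1]
  • {3,9}:  v_{3} + v_{9} = v_{1} + v_{5} + v_{8} ; sig = [2:1,1,1]
  • {2,3}:  v_{2} + v_{3} = v_{1} + v_{7} + 2·v_{8} ; sig = [2:1,1,2]
  • {3,6}:  v_{3} + v_{6} = 2·v_{5} + v_{7} ; sig = [2:1,2]
  • {1,2,6}:  v_{1} + v_{2} + v_{6} = 0 ; sig = [3:]
  • {1,6,8}:  v_{1} + v_{6} + v_{8} = v_{5} ; sig = [3:1]
  • {1,5,7,8}:  v_{1} + v_{5} + v_{7} + v_{8} = v_{3} ; sig = [4:1]

so the primitive-relation signature multiset is
    [2:]
    [2:]
    [2:1]
    [2:1]
    [2:1,1,1]
    [2:1,1,1]
    [2:1,1,2]
    [2:1,2]
    [3:]
    [3:1]
    [4:1]


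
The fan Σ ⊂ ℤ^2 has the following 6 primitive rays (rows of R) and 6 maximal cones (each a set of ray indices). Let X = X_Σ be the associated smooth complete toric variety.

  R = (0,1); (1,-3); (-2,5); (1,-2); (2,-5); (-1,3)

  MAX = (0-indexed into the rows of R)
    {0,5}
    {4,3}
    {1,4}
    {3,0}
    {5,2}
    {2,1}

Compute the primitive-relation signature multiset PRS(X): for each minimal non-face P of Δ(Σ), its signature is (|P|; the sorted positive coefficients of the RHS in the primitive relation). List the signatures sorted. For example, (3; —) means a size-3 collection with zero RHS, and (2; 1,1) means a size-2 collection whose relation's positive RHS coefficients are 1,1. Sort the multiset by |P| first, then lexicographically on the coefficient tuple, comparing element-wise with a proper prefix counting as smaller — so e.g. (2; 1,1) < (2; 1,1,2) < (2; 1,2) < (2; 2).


9 minimal non-faces of Δ(Σ) (on 6 rays):

  P = {1,5}:  v_{1} + v_{5} = 0  so sig = (2; —)
  P = {2,4}:  v_{2} + v_{4} = 0  so sig = (2; —)
  P = {0,1}:  v_{0} + v_{1} = v_{3}  so sig = (2; 1)
  P = {1,3}:  v_{1} + v_{3} = v_{4}  so sig = (2; 1)
  P = {2,3}:  v_{2} + v_{3} = v_{5}  so sig = (2; 1)
  P = {3,5}:  v_{3} + v_{5} = v_{0}  so sig = (2; 1)
  P = {4,5}:  v_{4} + v_{5} = v_{3}  so sig = (2; 1)
  P = {0,2}:  v_{0} + v_{2} = 2·v_{5}  so sig = (2; 2)
  P = {0,4}:  v_{0} + v_{4} = 2·v_{3}  so sig = (2; 2)

Sorted signature multiset PRS(X):
    |P|=2: 9 collections, coeffs (), (), (1), (1), (1), (1), (1), (2), (2)


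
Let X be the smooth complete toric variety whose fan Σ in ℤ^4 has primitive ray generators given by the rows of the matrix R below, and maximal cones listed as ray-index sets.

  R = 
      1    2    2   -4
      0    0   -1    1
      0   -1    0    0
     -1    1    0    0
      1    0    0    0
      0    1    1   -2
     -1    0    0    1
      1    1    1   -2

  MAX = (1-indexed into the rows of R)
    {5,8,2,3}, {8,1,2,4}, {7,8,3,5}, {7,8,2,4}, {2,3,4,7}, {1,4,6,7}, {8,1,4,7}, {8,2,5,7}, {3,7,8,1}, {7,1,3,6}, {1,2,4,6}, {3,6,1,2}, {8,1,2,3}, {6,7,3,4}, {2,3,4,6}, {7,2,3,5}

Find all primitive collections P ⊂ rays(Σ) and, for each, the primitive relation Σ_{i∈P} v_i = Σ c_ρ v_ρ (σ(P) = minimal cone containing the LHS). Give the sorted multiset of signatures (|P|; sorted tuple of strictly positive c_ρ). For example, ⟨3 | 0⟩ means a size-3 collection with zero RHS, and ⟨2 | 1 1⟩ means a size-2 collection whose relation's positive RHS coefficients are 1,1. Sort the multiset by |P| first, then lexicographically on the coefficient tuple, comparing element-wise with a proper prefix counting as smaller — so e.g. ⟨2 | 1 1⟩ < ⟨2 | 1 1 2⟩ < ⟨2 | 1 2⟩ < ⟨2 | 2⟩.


Δ(Σ) — 8 vertices, 9 min non-faces:

  P={5,6}:  v_{5} + v_{6} = v_{8}  ⟹  sig = ⟨2 | 1⟩
  P={6,8}:  v_{6} + v_{8} = v_{1}  ⟹  sig = ⟨2 | 1⟩
  P={4,5}:  v_{4} + v_{5} = v_{2} + v_{7} + v_{8}  ⟹  sig = ⟨2 | 1 1 1⟩
  P={1,5}:  v_{1} + v_{5} = 2·v_{8}  ⟹  sig = ⟨2 | 2⟩
  P={2,6,7}:  v_{2} + v_{6} + v_{7} = v_{4}  ⟹  sig = ⟨3 | 1⟩
  P={3,4,8}:  v_{3} + v_{4} + v_{8} = v_{6}  ⟹  sig = ⟨3 | 1⟩
  P={1,2,7}:  v_{1} + v_{2} + v_{7} = v_{4} + v_{8}  ⟹  sig = ⟨3 | 1 1⟩
  P={1,3,4}:  v_{1} + v_{3} + v_{4} = 2·v_{6}  ⟹  sig = ⟨3 | 2⟩
  P={2,3,7,8}:  v_{2} + v_{3} + v_{7} + v_{8} = 0  ⟹  sig = ⟨4 | 0⟩

so the primitive-relation signature multiset is
[⟨2 | 1⟩, ⟨2 | 1⟩, ⟨2 | 1 1 1⟩, ⟨2 | 2⟩, ⟨3 | 1⟩, ⟨3 | 1⟩, ⟨3 | 1 1⟩, ⟨3 | 2⟩, ⟨4 | 0⟩]


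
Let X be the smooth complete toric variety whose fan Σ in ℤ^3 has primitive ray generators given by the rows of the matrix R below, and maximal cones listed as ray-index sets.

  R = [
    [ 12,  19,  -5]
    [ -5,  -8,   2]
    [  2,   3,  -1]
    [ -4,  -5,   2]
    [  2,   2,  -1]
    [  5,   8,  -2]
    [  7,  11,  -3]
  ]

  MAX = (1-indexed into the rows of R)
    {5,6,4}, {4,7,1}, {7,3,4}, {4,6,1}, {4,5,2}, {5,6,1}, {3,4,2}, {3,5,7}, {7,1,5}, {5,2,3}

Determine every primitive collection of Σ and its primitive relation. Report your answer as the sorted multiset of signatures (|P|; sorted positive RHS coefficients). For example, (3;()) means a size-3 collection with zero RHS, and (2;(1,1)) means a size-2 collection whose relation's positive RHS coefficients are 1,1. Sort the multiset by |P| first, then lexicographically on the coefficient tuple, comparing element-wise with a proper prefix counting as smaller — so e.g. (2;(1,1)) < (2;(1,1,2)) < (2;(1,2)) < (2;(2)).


Σ has 9 primitive collections:

  P = {2,6}:  v_{2} + v_{6} = 0 ; sig = (2;())
  P = {1,2}:  v_{1} + v_{2} = v_{7} ; sig = (2;(1))
  P = {2,7}:  v_{2} + v_{7} = v_{3} ; sig = (2;(1))
  P = {3,6}:  v_{3} + v_{6} = v_{7} ; sig = (2;(1))
  P = {6,7}:  v_{6} + v_{7} = v_{1} ; sig = (2;(1))
  P = {1,3}:  v_{1} + v_{3} = 2·v_{7} ; sig = (2;(2))
  P = {3,4,5}:  v_{3} + v_{4} + v_{5} = 0 ; sig = (3;())
  P = {4,5,7}:  v_{4} + v_{5} + v_{7} = v_{6} ; sig = (3;(1))
  P = {1,4,5}:  v_{1} + v_{4} + v_{5} = 2·v_{6} ; sig = (3;(2))

Signatures (|P|; sorted positive RHS coefficients), sorted:
    |P|=2: 6 collections, coeffs (), (1), (1), (1), (1), (2)
    |P|=3: 3 collections, coeffs (), (1), (2)


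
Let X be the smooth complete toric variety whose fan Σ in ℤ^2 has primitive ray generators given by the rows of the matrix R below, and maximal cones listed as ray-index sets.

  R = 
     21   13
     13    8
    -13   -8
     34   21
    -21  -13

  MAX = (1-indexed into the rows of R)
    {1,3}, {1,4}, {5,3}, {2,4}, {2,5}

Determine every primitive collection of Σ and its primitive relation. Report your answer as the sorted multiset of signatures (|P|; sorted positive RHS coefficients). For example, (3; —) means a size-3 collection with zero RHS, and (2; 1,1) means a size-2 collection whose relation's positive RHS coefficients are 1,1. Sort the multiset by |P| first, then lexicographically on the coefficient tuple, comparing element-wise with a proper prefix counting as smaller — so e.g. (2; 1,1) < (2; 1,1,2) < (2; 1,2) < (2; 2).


5 collections generate NE(X_Σ); each relation:

  {1,5}:  v_{1} + v_{5} = 0 — sig = (2; —)
  {2,3}:  v_{2} + v_{3} = 0 — sig = (2; —)
  {1,2}:  v_{1} + v_{2} = v_{4} — sig = (2; 1)
  {3,4}:  v_{3} + v_{4} = v_{1} — sig = (2; 1)
  {4,5}:  v_{4} + v_{5} = v_{2} — sig = (2; 1)

Signatures (|P|; sorted positive RHS coefficients), sorted:
    (2; —)
    (2; —)
    (2; 1)
    (2; 1)
    (2; 1)


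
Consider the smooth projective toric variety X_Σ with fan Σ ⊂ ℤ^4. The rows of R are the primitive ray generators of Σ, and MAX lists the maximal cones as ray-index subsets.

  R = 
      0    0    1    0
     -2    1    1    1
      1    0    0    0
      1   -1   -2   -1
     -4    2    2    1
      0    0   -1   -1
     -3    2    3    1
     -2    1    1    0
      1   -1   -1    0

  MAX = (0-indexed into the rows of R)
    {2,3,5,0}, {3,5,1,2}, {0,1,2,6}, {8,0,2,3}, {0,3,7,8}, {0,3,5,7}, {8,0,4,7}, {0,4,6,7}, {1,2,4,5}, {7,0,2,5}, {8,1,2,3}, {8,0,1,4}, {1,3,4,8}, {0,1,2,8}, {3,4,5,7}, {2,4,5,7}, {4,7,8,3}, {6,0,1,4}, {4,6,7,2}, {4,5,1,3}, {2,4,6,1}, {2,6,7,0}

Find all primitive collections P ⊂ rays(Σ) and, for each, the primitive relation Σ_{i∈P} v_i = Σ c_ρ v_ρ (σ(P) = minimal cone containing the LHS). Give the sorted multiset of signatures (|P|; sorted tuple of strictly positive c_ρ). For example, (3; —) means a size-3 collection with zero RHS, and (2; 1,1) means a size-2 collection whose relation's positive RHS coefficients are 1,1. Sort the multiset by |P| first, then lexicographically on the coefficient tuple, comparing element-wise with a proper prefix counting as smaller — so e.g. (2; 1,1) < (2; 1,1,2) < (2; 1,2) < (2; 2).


The 14 primitive collections of Σ (r=9, n=4):

  {1,7}:  v_{1} + v_{7} = v_{4} — sig = (2; 1)
  {3,6}:  v_{3} + v_{6} = v_{7} — sig = (2; 1)
  {5,8}:  v_{5} + v_{8} = v_{3} — sig = (2; 1)
  {6,8}:  v_{6} + v_{8} = v_{0} + v_{1} — sig = (2; 1,1)
  {5,6}:  v_{5} + v_{6} = v_{2} + 2·v_{7} — sig = (2; 1,2)
  {2,7,8}:  v_{2} + v_{7} + v_{8} = 0 — sig = (3; —)
  {0,1,5}:  v_{0} + v_{1} + v_{5} = v_{7} — sig = (3; 1)
  {0,2,4}:  v_{0} + v_{2} + v_{4} = v_{6} — sig = (3; 1)
  {2,3,7}:  v_{2} + v_{3} + v_{7} = v_{5} — sig = (3; 1)
  {2,4,8}:  v_{2} + v_{4} + v_{8} = v_{1} — sig = (3; 1)
  {0,1,3}:  v_{0} + v_{1} + v_{3} = v_{7} + v_{8} — sig = (3; 1,1)
  {2,3,4}:  v_{2} + v_{3} + v_{4} = v_{1} + v_{5} — sig = (3; 1,1)
  {0,3,4}:  v_{0} + v_{3} + v_{4} = 2·v_{7} + v_{8} — sig = (3; 1,2)
  {0,4,5}:  v_{0} + v_{4} + v_{5} = 2·v_{7} — sig = (3; 2)

Hence PRS(X_Σ) =
    (2; 1)
    (2; 1)
    (2; 1)
    (2; 1,1)
    (2; 1,2)
    (3; —)
    (3; 1)
    (3; 1)
    (3; 1)
    (3; 1)
    (3; 1,1)
    (3; 1,1)
    (3; 1,2)
    (3; 2)


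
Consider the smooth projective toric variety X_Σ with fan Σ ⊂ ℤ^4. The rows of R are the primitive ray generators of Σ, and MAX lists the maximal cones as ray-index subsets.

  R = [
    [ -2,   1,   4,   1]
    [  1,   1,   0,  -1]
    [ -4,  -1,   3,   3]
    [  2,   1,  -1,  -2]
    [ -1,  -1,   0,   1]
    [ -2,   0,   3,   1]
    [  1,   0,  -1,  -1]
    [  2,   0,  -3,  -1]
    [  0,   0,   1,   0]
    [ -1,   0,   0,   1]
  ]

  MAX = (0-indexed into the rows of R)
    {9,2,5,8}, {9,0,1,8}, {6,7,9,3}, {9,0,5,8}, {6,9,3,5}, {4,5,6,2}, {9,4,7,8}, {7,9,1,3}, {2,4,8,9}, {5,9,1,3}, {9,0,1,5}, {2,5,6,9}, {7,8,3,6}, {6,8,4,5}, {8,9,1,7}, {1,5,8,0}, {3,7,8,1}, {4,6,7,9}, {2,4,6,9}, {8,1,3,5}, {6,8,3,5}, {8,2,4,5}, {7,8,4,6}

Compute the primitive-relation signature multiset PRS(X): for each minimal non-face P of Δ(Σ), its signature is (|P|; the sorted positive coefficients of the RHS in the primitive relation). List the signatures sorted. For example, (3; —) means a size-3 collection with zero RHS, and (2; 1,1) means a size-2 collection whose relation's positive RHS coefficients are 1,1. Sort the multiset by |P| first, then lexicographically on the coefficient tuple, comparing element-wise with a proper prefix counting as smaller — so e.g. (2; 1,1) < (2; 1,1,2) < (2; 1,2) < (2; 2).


Minimal non-faces — 17 found among 10 rays, 23 max cones:

  {1,4}:  v_{1} + v_{4} = 0  ⇒ sig = (2; —)
  {5,7}:  v_{5} + v_{7} = 0  ⇒ sig = (2; —)
  {1,6}:  v_{1} + v_{6} = v_{3}  ⇒ sig = (2; 1)
  {3,4}:  v_{3} + v_{4} = v_{6}  ⇒ sig = (2; 1)
  {0,6}:  v_{0} + v_{6} = v_{1} + v_{5}  ⇒ sig = (2; 1,1)
  {1,2}:  v_{1} + v_{2} = v_{5} + v_{9}  ⇒ sig = (2; 1,1)
  {2,7}:  v_{2} + v_{7} = v_{4} + v_{9}  ⇒ sig = (2; 1,1)
  {0,4}:  v_{0} + v_{4} = v_{5} + v_{8} + v_{9}  ⇒ sig = (2; 1,1,1)
  {0,7}:  v_{0} + v_{7} = v_{1} + v_{8} + v_{9}  ⇒ sig = (2; 1,1,1)
  {2,3}:  v_{2} + v_{3} = v_{5} + v_{6} + v_{9}  ⇒ sig = (2; 1,1,1)
  {0,3}:  v_{0} + v_{3} = 2·v_{1} + v_{5}  ⇒ sig = (2; 1,2)
  {0,2}:  v_{0} + v_{2} = 2·v_{5} + v_{8} + 2·v_{9}  ⇒ sig = (2; 1,2,2)
  {6,8,9}:  v_{6} + v_{8} + v_{9} = 0  ⇒ sig = (3; —)
  {3,8,9}:  v_{3} + v_{8} + v_{9} = v_{1}  ⇒ sig = (3; 1)
  {4,5,9}:  v_{4} + v_{5} + v_{9} = v_{2}  ⇒ sig = (3; 1)
  {2,6,8}:  v_{2} + v_{6} + v_{8} = v_{4} + v_{5}  ⇒ sig = (3; 1,1)
  {1,5,8,9}:  v_{1} + v_{5} + v_{8} + v_{9} = v_{0}  ⇒ sig = (4; 1)

so the primitive-relation signature multiset is
[(2; —), (2; —), (2; 1), (2; 1), (2; 1,1), (2; 1,1), (2; 1,1), (2; 1,1,1), (2; 1,1,1), (2; 1,1,1), (2; 1,2), (2; 1,2,2), (3; —), (3; 1), (3; 1), (3; 1,1), (4; 1)]


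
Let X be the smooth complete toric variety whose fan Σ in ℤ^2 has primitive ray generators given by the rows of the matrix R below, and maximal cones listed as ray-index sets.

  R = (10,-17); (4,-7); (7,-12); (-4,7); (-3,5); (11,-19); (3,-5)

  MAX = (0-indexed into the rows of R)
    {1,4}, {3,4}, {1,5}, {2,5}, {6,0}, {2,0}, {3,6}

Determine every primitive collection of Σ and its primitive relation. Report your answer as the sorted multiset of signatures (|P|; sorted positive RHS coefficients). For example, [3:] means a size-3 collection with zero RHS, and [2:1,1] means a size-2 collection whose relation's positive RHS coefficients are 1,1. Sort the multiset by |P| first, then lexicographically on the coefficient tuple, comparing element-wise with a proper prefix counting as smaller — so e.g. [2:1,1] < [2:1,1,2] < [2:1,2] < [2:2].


14 collections generate NE(X_Σ); each relation:

  • {1,3}:  v_{1} + v_{3} = 0 — sig = [2:]
  • {4,6}:  v_{4} + v_{6} = 0 — sig = [2:]
  • {0,4}:  v_{0} + v_{4} = v_{2} — sig = [2:1]
  • {1,2}:  v_{1} + v_{2} = v_{5} — sig = [2:1]
  • {1,6}:  v_{1} + v_{6} = v_{2} — sig = [2:1]
  • {2,3}:  v_{2} + v_{3} = v_{6} — sig = [2:1]
  • {2,4}:  v_{2} + v_{4} = v_{1} — sig = [2:1]
  • {2,6}:  v_{2} + v_{6} = v_{0} — sig = [2:1]
  • {3,5}:  v_{3} + v_{5} = v_{2} — sig = [2:1]
  • {0,1}:  v_{0} + v_{1} = 2·v_{2} — sig = [2:2]
  • {0,3}:  v_{0} + v_{3} = 2·v_{6} — sig = [2:2]
  • {4,5}:  v_{4} + v_{5} = 2·v_{1} — sig = [2:2]
  • {5,6}:  v_{5} + v_{6} = 2·v_{2} — sig = [2:2]
  • {0,5}:  v_{0} + v_{5} = 3·v_{2} — sig = [2:3]

Signatures (|P|; sorted positive RHS coefficients), sorted:
    [2:]
    [2:]
    [2:1]
    [2:1]
    [2:1]
    [2:1]
    [2:1]
    [2:1]
    [2:1]
    [2:2]
    [2:2]
    [2:2]
    [2:2]
    [2:3]


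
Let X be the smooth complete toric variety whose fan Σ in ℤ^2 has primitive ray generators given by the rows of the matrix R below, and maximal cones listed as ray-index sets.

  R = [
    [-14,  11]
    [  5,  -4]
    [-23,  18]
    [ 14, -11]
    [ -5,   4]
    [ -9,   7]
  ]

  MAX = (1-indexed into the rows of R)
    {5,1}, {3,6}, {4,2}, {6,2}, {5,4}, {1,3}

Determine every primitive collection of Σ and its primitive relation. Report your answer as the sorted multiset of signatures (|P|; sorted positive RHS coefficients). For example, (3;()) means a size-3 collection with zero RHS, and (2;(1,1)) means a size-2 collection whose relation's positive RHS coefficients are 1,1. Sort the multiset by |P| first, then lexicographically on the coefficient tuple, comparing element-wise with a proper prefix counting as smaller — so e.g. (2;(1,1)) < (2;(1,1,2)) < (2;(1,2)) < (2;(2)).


9 collections generate NE(X_Σ); each relation:

  P = {1,4}:  v_{1} + v_{4} = 0  ⇒ sig = (2;())
  P = {2,5}:  v_{2} + v_{5} = 0  ⇒ sig = (2;())
  P = {1,2}:  v_{1} + v_{2} = v_{6}  ⇒ sig = (2;(1))
  P = {1,6}:  v_{1} + v_{6} = v_{3}  ⇒ sig = (2;(1))
  P = {3,4}:  v_{3} + v_{4} = v_{6}  ⇒ sig = (2;(1))
  P = {4,6}:  v_{4} + v_{6} = v_{2}  ⇒ sig = (2;(1))
  P = {5,6}:  v_{5} + v_{6} = v_{1}  ⇒ sig = (2;(1))
  P = {2,3}:  v_{2} + v_{3} = 2·v_{6}  ⇒ sig = (2;(2))
  P = {3,5}:  v_{3} + v_{5} = 2·v_{1}  ⇒ sig = (2;(2))

Hence PRS(X_Σ) =
    (2;())
    (2;())
    (2;(1))
    (2;(1))
    (2;(1))
    (2;(1))
    (2;(1))
    (2;(2))
    (2;(2))


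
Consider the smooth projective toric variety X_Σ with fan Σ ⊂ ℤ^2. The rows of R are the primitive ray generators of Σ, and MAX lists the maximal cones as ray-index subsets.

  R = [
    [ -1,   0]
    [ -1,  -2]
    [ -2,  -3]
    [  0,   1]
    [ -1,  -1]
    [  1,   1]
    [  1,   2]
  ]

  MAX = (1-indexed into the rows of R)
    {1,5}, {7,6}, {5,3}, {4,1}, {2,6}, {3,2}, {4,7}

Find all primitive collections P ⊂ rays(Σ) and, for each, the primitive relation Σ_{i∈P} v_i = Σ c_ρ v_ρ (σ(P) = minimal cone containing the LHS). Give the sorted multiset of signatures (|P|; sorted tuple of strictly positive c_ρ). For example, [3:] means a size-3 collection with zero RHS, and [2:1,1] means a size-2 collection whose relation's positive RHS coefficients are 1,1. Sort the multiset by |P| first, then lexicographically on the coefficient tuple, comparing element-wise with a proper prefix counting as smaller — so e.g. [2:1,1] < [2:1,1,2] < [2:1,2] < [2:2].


Δ(Σ) — 7 vertices, 14 min non-faces:

  {2,7}:  v_{2} + v_{7} = 0 ; sig = [2:]
  {5,6}:  v_{5} + v_{6} = 0 ; sig = [2:]
  {1,6}:  v_{1} + v_{6} = v_{4} ; sig = [2:1]
  {2,4}:  v_{2} + v_{4} = v_{5} ; sig = [2:1]
  {2,5}:  v_{2} + v_{5} = v_{3} ; sig = [2:1]
  {3,6}:  v_{3} + v_{6} = v_{2} ; sig = [2:1]
  {3,7}:  v_{3} + v_{7} = v_{5} ; sig = [2:1]
  {4,5}:  v_{4} + v_{5} = v_{1} ; sig = [2:1]
  {4,6}:  v_{4} + v_{6} = v_{7} ; sig = [2:1]
  {5,7}:  v_{5} + v_{7} = v_{4} ; sig = [2:1]
  {1,2}:  v_{1} + v_{2} = 2·v_{5} ; sig = [2:2]
  {1,7}:  v_{1} + v_{7} = 2·v_{4} ; sig = [2:2]
  {3,4}:  v_{3} + v_{4} = 2·v_{5} ; sig = [2:2]
  {1,3}:  v_{1} + v_{3} = 3·v_{5} ; sig = [2:3]

Signatures (|P|; sorted positive RHS coefficients), sorted:
{ [2:] ×2,  [2:1] ×8,  [2:2] ×3,  [2:3] }


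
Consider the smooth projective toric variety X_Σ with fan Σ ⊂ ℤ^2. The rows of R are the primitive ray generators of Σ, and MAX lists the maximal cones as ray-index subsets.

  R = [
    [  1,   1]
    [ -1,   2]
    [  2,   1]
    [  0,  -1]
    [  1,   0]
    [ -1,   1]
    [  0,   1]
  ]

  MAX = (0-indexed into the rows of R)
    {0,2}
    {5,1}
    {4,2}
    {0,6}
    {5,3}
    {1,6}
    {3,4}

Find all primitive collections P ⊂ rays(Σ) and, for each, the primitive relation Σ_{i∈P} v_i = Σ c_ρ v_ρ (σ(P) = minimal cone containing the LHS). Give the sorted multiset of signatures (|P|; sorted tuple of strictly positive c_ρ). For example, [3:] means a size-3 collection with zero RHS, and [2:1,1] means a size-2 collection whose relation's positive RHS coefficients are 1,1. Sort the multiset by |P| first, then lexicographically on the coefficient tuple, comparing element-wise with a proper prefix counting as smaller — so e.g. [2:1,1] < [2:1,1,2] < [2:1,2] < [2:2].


14 collections generate NE(X_Σ); each relation:

  P={3,6}:  v_{3} + v_{6} = 0 — sig = [2:]
  P={0,3}:  v_{0} + v_{3} = v_{4} — sig = [2:1]
  P={0,4}:  v_{0} + v_{4} = v_{2} — sig = [2:1]
  P={1,3}:  v_{1} + v_{3} = v_{5} — sig = [2:1]
  P={4,5}:  v_{4} + v_{5} = v_{6} — sig = [2:1]
  P={4,6}:  v_{4} + v_{6} = v_{0} — sig = [2:1]
  P={5,6}:  v_{5} + v_{6} = v_{1} — sig = [2:1]
  P={2,5}:  v_{2} + v_{5} = v_{0} + v_{6} — sig = [2:1,1]
  P={1,2}:  v_{1} + v_{2} = v_{0} + 2·v_{6} — sig = [2:1,2]
  P={0,5}:  v_{0} + v_{5} = 2·v_{6} — sig = [2:2]
  P={1,4}:  v_{1} + v_{4} = 2·v_{6} — sig = [2:2]
  P={2,3}:  v_{2} + v_{3} = 2·v_{4} — sig = [2:2]
  P={2,6}:  v_{2} + v_{6} = 2·v_{0} — sig = [2:2]
  P={0,1}:  v_{0} + v_{1} = 3·v_{6} — sig = [2:3]

so the primitive-relation signature multiset is
{ [2:],  [2:1] ×6,  [2:1,1],  [2:1,2],  [2:2] ×4,  [2:3] }


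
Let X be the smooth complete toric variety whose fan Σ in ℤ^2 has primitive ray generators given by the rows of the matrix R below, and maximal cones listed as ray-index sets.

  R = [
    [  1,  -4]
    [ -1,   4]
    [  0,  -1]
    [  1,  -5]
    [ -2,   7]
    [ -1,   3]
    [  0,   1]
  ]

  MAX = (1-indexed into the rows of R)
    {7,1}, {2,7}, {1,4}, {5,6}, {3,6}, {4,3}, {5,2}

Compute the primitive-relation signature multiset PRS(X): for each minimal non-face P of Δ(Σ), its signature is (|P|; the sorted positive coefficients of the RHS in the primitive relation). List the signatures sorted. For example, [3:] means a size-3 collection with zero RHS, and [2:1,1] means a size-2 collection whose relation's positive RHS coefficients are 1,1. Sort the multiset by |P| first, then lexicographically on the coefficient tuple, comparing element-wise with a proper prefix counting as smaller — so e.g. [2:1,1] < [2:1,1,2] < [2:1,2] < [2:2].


Σ has 14 primitive collections:

  • {1,2}:  v_{1} + v_{2} = 0  →  sig = [2:]
  • {3,7}:  v_{3} + v_{7} = 0  →  sig = [2:]
  • {1,3}:  v_{1} + v_{3} = v_{4}  →  sig = [2:1]
  • {1,5}:  v_{1} + v_{5} = v_{6}  →  sig = [2:1]
  • {1,6}:  v_{1} + v_{6} = v_{3}  →  sig = [2:1]
  • {2,3}:  v_{2} + v_{3} = v_{6}  →  sig = [2:1]
  • {2,4}:  v_{2} + v_{4} = v_{3}  →  sig = [2:1]
  • {2,6}:  v_{2} + v_{6} = v_{5}  →  sig = [2:1]
  • {4,7}:  v_{4} + v_{7} = v_{1}  →  sig = [2:1]
  • {6,7}:  v_{6} + v_{7} = v_{2}  →  sig = [2:1]
  • {4,5}:  v_{4} + v_{5} = v_{3} + v_{6}  →  sig = [2:1,1]
  • {3,5}:  v_{3} + v_{5} = 2·v_{6}  →  sig = [2:2]
  • {4,6}:  v_{4} + v_{6} = 2·v_{3}  →  sig = [2:2]
  • {5,7}:  v_{5} + v_{7} = 2·v_{2}  →  sig = [2:2]

so the primitive-relation signature multiset is
[[2:], [2:], [2:1], [2:1], [2:1], [2:1], [2:1], [2:1], [2:1], [2:1], [2:1,1], [2:2], [2:2], [2:2]]


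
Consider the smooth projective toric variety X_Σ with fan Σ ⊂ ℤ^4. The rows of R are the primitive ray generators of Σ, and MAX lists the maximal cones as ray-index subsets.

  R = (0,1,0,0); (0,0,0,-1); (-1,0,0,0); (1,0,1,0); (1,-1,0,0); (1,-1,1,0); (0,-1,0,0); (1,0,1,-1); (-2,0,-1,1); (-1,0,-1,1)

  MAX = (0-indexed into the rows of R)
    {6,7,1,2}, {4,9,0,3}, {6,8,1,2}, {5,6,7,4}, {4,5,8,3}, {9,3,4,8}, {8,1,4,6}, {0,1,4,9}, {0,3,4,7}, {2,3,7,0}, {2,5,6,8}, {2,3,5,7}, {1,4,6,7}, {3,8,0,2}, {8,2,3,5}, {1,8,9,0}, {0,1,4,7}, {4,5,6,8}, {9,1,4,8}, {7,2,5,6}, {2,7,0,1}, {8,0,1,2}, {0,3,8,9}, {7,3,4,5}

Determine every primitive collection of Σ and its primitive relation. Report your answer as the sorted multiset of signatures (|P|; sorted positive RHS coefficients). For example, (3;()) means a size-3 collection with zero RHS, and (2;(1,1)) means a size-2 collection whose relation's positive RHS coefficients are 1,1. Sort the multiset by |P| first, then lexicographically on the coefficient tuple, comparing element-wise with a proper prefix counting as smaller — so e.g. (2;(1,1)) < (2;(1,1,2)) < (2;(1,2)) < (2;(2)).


12 collections generate NE(X_Σ); each relation:

  • {0,6}:  v_{0} + v_{6} = 0 — sig = (2;())
  • {7,9}:  v_{7} + v_{9} = 0 — sig = (2;())
  • {0,5}:  v_{0} + v_{5} = v_{3} — sig = (2;(1))
  • {1,3}:  v_{1} + v_{3} = v_{7} — sig = (2;(1))
  • {2,4}:  v_{2} + v_{4} = v_{6} — sig = (2;(1))
  • {2,9}:  v_{2} + v_{9} = v_{8} — sig = (2;(1))
  • {3,6}:  v_{3} + v_{6} = v_{5} — sig = (2;(1))
  • {7,8}:  v_{7} + v_{8} = v_{2} — sig = (2;(1))
  • {1,5}:  v_{1} + v_{5} = v_{6} + v_{7} — sig = (2;(1,1))
  • {6,9}:  v_{6} + v_{9} = v_{4} + v_{8} — sig = (2;(1,1))
  • {5,9}:  v_{5} + v_{9} = v_{3} + v_{4} + v_{8} — sig = (2;(1,1,1))
  • {0,4,8}:  v_{0} + v_{4} + v_{8} = v_{9} — sig = (3;(1))

Hence PRS(X_Σ) =
    (2;())
    (2;())
    (2;(1))
    (2;(1))
    (2;(1))
    (2;(1))
    (2;(1))
    (2;(1))
    (2;(1,1))
    (2;(1,1))
    (2;(1,1,1))
    (3;(1))


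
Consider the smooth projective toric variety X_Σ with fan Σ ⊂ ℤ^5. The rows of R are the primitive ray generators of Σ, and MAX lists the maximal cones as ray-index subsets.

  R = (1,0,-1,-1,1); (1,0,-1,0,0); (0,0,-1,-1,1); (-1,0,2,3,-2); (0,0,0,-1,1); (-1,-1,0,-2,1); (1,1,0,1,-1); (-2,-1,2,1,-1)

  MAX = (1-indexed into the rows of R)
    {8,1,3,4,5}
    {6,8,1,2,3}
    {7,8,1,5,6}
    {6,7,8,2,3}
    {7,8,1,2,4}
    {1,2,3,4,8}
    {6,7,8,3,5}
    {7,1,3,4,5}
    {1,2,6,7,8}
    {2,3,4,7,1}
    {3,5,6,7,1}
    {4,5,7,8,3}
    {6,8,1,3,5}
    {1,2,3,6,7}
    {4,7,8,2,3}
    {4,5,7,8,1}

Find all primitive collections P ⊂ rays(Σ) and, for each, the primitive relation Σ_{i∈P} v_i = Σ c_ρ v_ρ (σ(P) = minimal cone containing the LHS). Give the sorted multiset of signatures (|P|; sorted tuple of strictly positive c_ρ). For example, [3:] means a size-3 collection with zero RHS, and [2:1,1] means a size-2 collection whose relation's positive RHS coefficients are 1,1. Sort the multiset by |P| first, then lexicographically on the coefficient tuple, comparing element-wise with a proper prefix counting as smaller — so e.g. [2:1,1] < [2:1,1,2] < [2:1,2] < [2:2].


Σ has 3 primitive collections:

  {2,5}:  v_{2} + v_{5} = v_{1}  ⇒ sig = [2:1]
  {4,6}:  v_{4} + v_{6} = v_{8}  ⇒ sig = [2:1]
  {1,3,7,8}:  v_{1} + v_{3} + v_{7} + v_{8} = 0  ⇒ sig = [4:]

so the primitive-relation signature multiset is
[[2:1], [2:1], [4:]]


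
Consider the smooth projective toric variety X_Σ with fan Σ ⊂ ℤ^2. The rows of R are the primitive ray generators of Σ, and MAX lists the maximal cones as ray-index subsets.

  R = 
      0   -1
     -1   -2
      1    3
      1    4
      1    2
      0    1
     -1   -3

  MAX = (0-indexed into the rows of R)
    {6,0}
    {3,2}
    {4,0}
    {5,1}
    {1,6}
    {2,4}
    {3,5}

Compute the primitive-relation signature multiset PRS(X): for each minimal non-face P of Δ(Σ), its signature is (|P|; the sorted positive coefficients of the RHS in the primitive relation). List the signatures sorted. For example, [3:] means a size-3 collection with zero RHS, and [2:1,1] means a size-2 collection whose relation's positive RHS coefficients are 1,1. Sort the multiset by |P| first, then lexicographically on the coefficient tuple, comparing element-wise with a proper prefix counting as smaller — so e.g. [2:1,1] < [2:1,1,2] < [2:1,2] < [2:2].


Σ has 14 primitive collections:

  P = {0,5}:  v_{0} + v_{5} = 0 ; sig = [2:]
  P = {1,4}:  v_{1} + v_{4} = 0 ; sig = [2:]
  P = {2,6}:  v_{2} + v_{6} = 0 ; sig = [2:]
  P = {0,1}:  v_{0} + v_{1} = v_{6} ; sig = [2:1]
  P = {0,2}:  v_{0} + v_{2} = v_{4} ; sig = [2:1]
  P = {0,3}:  v_{0} + v_{3} = v_{2} ; sig = [2:1]
  P = {1,2}:  v_{1} + v_{2} = v_{5} ; sig = [2:1]
  P = {2,5}:  v_{2} + v_{5} = v_{3} ; sig = [2:1]
  P = {3,6}:  v_{3} + v_{6} = v_{5} ; sig = [2:1]
  P = {4,5}:  v_{4} + v_{5} = v_{2} ; sig = [2:1]
  P = {4,6}:  v_{4} + v_{6} = v_{0} ; sig = [2:1]
  P = {5,6}:  v_{5} + v_{6} = v_{1} ; sig = [2:1]
  P = {1,3}:  v_{1} + v_{3} = 2·v_{5} ; sig = [2:2]
  P = {3,4}:  v_{3} + v_{4} = 2·v_{2} ; sig = [2:2]

Signatures (|P|; sorted positive RHS coefficients), sorted:
[[2:], [2:], [2:], [2:1], [2:1], [2:1], [2:1], [2:1], [2:1], [2:1], [2:1], [2:1], [2:2], [2:2]]


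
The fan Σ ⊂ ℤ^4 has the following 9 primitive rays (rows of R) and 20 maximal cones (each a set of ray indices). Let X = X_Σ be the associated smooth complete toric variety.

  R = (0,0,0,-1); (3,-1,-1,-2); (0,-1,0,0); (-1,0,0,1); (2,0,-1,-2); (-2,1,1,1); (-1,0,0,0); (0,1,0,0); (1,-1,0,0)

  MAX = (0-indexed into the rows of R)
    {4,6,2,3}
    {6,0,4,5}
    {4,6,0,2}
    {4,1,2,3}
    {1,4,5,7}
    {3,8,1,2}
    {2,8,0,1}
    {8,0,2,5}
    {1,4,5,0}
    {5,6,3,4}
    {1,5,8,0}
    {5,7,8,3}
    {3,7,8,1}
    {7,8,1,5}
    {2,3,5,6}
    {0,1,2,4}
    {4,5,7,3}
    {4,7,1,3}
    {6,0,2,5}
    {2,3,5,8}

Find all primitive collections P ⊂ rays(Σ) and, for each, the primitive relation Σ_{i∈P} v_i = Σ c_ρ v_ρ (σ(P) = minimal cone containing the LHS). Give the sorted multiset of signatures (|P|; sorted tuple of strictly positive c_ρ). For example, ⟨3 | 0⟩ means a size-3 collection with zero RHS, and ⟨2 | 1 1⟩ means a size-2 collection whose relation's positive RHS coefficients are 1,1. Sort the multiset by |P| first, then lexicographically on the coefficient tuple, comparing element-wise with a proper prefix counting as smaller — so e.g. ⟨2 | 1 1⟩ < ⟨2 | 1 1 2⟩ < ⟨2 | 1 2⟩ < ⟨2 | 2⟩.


|primitive collections| = 10. Relations:

  {2,7}:  v_{2} + v_{7} = 0  →  sig = ⟨2 | 0⟩
  {0,3}:  v_{0} + v_{3} = v_{6}  →  sig = ⟨2 | 1⟩
  {4,8}:  v_{4} + v_{8} = v_{1}  →  sig = ⟨2 | 1⟩
  {6,8}:  v_{6} + v_{8} = v_{2}  →  sig = ⟨2 | 1⟩
  {0,7}:  v_{0} + v_{7} = v_{4} + v_{5}  →  sig = ⟨2 | 1 1⟩
  {1,6}:  v_{1} + v_{6} = v_{2} + v_{4}  →  sig = ⟨2 | 1 1⟩
  {6,7}:  v_{6} + v_{7} = v_{3} + v_{4} + v_{5}  →  sig = ⟨2 | 1 1 1⟩
  {1,3,5}:  v_{1} + v_{3} + v_{5} = 0  →  sig = ⟨3 | 0⟩
  {2,4,5}:  v_{2} + v_{4} + v_{5} = v_{0}  →  sig = ⟨3 | 1⟩
  {1,2,5}:  v_{1} + v_{2} + v_{5} = v_{0} + v_{8}  →  sig = ⟨3 | 1 1⟩

Hence PRS(X_Σ) =
    |P|=2: 7 collections, coeffs (), (1), (1), (1), (1,1), (1,1), (1,1,1)
    |P|=3: 3 collections, coeffs (), (1), (1,1)


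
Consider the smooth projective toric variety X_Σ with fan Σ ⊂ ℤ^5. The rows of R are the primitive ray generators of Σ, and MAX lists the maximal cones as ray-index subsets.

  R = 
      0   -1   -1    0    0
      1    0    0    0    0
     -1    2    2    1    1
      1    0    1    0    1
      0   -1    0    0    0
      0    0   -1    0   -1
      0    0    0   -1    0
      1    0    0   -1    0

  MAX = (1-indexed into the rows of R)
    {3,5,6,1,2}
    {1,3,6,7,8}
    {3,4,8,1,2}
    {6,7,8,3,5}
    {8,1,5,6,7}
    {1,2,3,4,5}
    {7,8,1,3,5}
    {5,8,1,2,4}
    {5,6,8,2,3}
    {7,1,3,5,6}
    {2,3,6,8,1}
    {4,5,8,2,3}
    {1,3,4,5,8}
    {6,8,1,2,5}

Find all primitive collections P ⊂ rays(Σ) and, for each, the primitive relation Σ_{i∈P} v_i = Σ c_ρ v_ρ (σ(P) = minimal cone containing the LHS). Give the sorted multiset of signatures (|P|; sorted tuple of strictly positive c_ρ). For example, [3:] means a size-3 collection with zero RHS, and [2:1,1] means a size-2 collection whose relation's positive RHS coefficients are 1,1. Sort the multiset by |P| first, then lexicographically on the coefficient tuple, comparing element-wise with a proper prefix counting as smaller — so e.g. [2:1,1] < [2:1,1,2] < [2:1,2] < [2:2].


Δ(Σ) — 8 vertices, 5 min non-faces:

  P={2,7}:  v_{2} + v_{7} = v_{8} ; sig = [2:1]
  P={4,6}:  v_{4} + v_{6} = v_{2} ; sig = [2:1]
  P={4,7}:  v_{4} + v_{7} = v_{1} + v_{3} + v_{5} + 2·v_{8} ; sig = [2:1,1,1,2]
  P={1,3,5,6,8}:  v_{1} + v_{3} + v_{5} + v_{6} + v_{8} = 0 ; sig = [5:]
  P={1,2,3,5,8}:  v_{1} + v_{2} + v_{3} + v_{5} + v_{8} = v_{4} ; sig = [5:1]

Signatures (|P|; sorted positive RHS coefficients), sorted:
{ [2:1] ×2,  [2:1,1,1,2],  [5:],  [5:1] }
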